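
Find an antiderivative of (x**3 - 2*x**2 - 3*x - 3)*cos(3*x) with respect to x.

x**3*sin(3*x)/3 - 2*x**2*sin(3*x)/3 + x**2*cos(3*x)/3 - 11*x*sin(3*x)/9 - 4*x*cos(3*x)/9 - 23*sin(3*x)/27 - 11*cos(3*x)/27 + C

Use integration by parts with u = x**3 - 2*x**2 - 3*x - 3, dv = cos(3*x) dx, so v = sin(3*x)/3.
Apply parts 3 times (tabular method): alternate signs, differentiate u down to 0, integrate dv up.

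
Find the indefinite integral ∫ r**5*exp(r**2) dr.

Let u = r², du = 2r dr; rewrite as (1/2)∫ u^2·exp(1u) du.
Now integrate by parts 2 times.

(r**4 - 2*r**2 + 2)*exp(r**2)/2 + C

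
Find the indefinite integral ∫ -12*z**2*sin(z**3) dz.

4*cos(z**3) + C

Let u = z**3, so du = (3*z**2) dz.
Rewriting, the integral becomes -4·∫ sin(u) du = -4·-cos(u).
Substituting back, u = z**3.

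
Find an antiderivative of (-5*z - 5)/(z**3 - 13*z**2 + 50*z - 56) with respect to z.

-8*log(z - 7)/3 + 25*log(z - 4)/6 - 3*log(z - 2)/2 + C

Factor the denominator: (z - 7)*(z - 4)*(z - 2).
Partial-fraction decomposition: -3/(2*(z - 2)) + 25/(6*(z - 4)) - 8/(3*(z - 7)).
Integrate each term: A/(z−a) contributes A·log|z−a|.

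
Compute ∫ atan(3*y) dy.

Use integration by parts with u = arctan(3*y), dv = dy.
Then du = 3/(9*y**2 + 1) dy.

y*atan(3*y) - log(9*y**2 + 1)/6 + C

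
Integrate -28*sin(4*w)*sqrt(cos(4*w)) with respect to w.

Let u = cos(4*w), so du = (-4*sin(4*w)) dw.
Rewriting, the integral becomes 7·∫ √u du = 7·(2/3)u^(3/2).
Substituting back, u = cos(4*w).

14*cos(4*w)**(3/2)/3 + C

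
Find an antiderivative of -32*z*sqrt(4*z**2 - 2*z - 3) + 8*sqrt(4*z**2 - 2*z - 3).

-8*(4*z**2 - 2*z - 3)**(3/2)/3 + C

Let u = 4*z**2 - 2*z - 3, so du = (8*z - 2) dz.
Rewriting, the integral becomes -4·∫ √u du = -4·(2/3)u^(3/2).
Substituting back, u = 4*z**2 - 2*z - 3.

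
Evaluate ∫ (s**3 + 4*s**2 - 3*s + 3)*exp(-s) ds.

(-s**3 - 7*s**2 - 11*s - 14)*exp(-s) + C

Use integration by parts with u = s**3 + 4*s**2 - 3*s + 3, dv = exp(-s) ds, so v = -exp(-s).
Apply parts 3 times (tabular method): alternate signs, differentiate u down to 0, integrate dv up.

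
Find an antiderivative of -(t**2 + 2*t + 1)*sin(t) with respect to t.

t**2*cos(t) - 2*t*sin(t) + 2*t*cos(t) - 2*sin(t) - cos(t) + C

Use integration by parts with u = t**2 + 2*t + 1, dv = -sin(t) dt, so v = cos(t).
Apply parts 2 times (tabular method): alternate signs, differentiate u down to 0, integrate dv up.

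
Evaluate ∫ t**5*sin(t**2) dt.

Let u = t², du = 2t dt; rewrite as (1/2)∫ u^2·sin(1u) du.
Now integrate by parts 2 times.

-t**4*cos(t**2)/2 + t**2*sin(t**2) + cos(t**2) + C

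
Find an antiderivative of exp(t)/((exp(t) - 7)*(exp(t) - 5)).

log(exp(t) - 7)/2 - log(exp(t) - 5)/2 + C

Let u = e^t, du = e^t dt.
The integral becomes ∫ du/((u-7)(u-5)); decompose into partial fractions.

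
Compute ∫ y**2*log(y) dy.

Use integration by parts with u = log(y), dv = y**2 dy.
Then du = 1/y dy and v = y**3/3.

y**3*log(y)/3 - y**3/9 + C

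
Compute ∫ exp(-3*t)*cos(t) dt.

Let I denote the integral. Integrate by parts with u = cos(t), dv = exp(-3*t) dt, so v = -exp(-3*t)/3: I = -exp(-3*t)*cos(t)/3 − (1/3)·∫ exp(-3*t)*sin(t) dt.
Apply parts again with u = sin(t), dv = exp(-3*t) dt: ∫ exp(-3*t)*sin(t) dt = -exp(-3*t)*sin(t)/3 + (1/3)·I. Substituting back brings back I: I = exp(-3*t)*sin(t)/9 - exp(-3*t)*cos(t)/3 − (1/9)·I.
Solving for I: (1 + 1/9)·I equals the remaining terms, so I = (9/10)·(exp(-3*t)*sin(t)/9 - exp(-3*t)*cos(t)/3).

exp(-3*t)*sin(t)/10 - 3*exp(-3*t)*cos(t)/10 + C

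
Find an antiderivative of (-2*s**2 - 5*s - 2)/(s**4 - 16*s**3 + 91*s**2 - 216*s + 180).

-26*log(s - 6)/3 + 77*log(s - 5)/6 - 35*log(s - 3)/6 + 5*log(s - 2)/3 + C

Factor the denominator: (s - 6)*(s - 5)*(s - 3)*(s - 2).
Partial-fraction decomposition: 5/(3*(s - 2)) - 35/(6*(s - 3)) + 77/(6*(s - 5)) - 26/(3*(s - 6)).
Integrate each term: A/(s−a) contributes A·log|s−a|.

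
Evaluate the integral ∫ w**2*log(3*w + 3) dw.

Use integration by parts with u = log(3*w + 3), dv = w**2 dw.
Then du = 3/(3*w + 3) dw and v = w**3/3.

w**3*log(3*w + 3)/3 - w**3/9 + w**2/6 - w/3 + log(w + 1)/3 + C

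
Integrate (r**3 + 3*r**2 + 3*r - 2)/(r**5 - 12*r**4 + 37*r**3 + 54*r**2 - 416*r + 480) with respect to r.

71*log(r - 5)/8 - 415*log(r - 4)/49 - 2*log(r - 2)/5 - 11*log(r + 3)/1960 + 61/(7*r - 28) + C

Factor the denominator: (r - 5)*(r - 4)**2*(r - 2)*(r + 3).
Partial-fraction decomposition: -11/(1960*(r + 3)) - 2/(5*(r - 2)) - 415/(49*(r - 4)) - 61/(7*(r - 4)**2) + 71/(8*(r - 5)).
Integrate each term; A/(r−a) gives A·log|r−a|; A/(r−a)² gives −A/(r−a).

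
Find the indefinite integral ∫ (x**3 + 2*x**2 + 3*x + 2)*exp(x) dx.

(x**3 - x**2 + 5*x - 3)*exp(x) + C

Use integration by parts with u = x**3 + 2*x**2 + 3*x + 2, dv = exp(x) dx, so v = exp(x).
Apply parts 3 times (tabular method): alternate signs, differentiate u down to 0, integrate dv up.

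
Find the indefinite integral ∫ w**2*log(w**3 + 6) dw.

Let u = w**3 + 6, so du = (3*w**2) dw.
The integral becomes (1/3)·∫ log(u) du; integrate by parts with u′=log(u), dv′=du.

w**3*log(w**3 + 6)/3 - w**3/3 + 2*log(w**3 + 6) + C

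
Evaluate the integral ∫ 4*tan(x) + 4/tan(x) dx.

Let u = tan(x), so du = (tan(x)**2 + 1) dx.
Rewriting, the integral becomes 4·∫ 1/u du = 4·log(u).
Substituting back, u = tan(x).

4*log(tan(x)) + C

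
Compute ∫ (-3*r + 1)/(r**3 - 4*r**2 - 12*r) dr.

Factor the denominator: r*(r - 6)*(r + 2).
Partial-fraction decomposition: 7/(16*(r + 2)) - 17/(48*(r - 6)) - 1/(12*r).
Integrate each term: A/(r−a) contributes A·log|r−a|.

-log(r)/12 - 17*log(r - 6)/48 + 7*log(r + 2)/16 + C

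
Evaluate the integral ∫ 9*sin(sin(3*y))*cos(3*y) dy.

-3*cos(sin(3*y)) + C

Let u = sin(3*y), so du = (3*cos(3*y)) dy.
Rewriting, the integral becomes 3·∫ sin(u) du = 3·-cos(u).
Substituting back, u = sin(3*y).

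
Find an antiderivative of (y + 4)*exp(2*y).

Use integration by parts with u = y + 4, dv = exp(2*y) dy, so v = exp(2*y)/2.
Apply parts 1 times (tabular method): alternate signs, differentiate u down to 0, integrate dv up.

(2*y + 7)*exp(2*y)/4 + C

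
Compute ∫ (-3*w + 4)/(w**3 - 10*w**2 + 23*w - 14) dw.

Factor the denominator: (w - 7)*(w - 2)*(w - 1).
Partial-fraction decomposition: 1/(6*(w - 1)) + 2/(5*(w - 2)) - 17/(30*(w - 7)).
Integrate each term: A/(w−a) contributes A·log|w−a|.

-17*log(w - 7)/30 + 2*log(w - 2)/5 + log(w - 1)/6 + C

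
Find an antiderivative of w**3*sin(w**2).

Let u = w², du = 2w dw; rewrite as (1/2)∫ u^1·sin(1u) du.
Now integrate by parts 1 time.

-w**2*cos(w**2)/2 + sin(w**2)/2 + C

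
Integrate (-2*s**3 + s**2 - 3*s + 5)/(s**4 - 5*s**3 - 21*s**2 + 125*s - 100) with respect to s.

-47*log(s - 5)/8 + 119*log(s - 4)/27 + log(s - 1)/72 - 59*log(s + 5)/108 + C

Factor the denominator: (s - 5)*(s - 4)*(s - 1)*(s + 5).
Partial-fraction decomposition: -59/(108*(s + 5)) + 1/(72*(s - 1)) + 119/(27*(s - 4)) - 47/(8*(s - 5)).
Integrate each term: A/(s−a) contributes A·log|s−a|.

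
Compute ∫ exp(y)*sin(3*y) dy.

Let I denote the integral. Integrate by parts with u = sin(3*y), dv = exp(y) dy, so v = exp(y): I = exp(y)*sin(3*y) − 3·∫ exp(y)*cos(3*y) dy.
Apply parts again with u = cos(3*y), dv = exp(y) dy: ∫ exp(y)*cos(3*y) dy = exp(y)*cos(3*y) + 3·I. Substituting back brings back I: I = exp(y)*sin(3*y) - 3*exp(y)*cos(3*y) − 9·I.
Solving for I: (1 + 9)·I equals the remaining terms, so I = (1/10)·(exp(y)*sin(3*y) - 3*exp(y)*cos(3*y)).

exp(y)*sin(3*y)/10 - 3*exp(y)*cos(3*y)/10 + C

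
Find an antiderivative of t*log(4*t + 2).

t**2*log(4*t + 2)/2 - t**2/4 + t/4 - log(2*t + 1)/8 + C

Use integration by parts with u = log(4*t + 2), dv = t dt.
Then du = 4/(4*t + 2) dt and v = t**2/2.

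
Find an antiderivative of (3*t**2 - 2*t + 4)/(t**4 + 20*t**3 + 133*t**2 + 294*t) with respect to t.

2*log(t)/147 - 62*log(t + 6)/3 + 1012*log(t + 7)/49 - 165/(7*t + 49) + C

Factor the denominator: t*(t + 6)*(t + 7)**2.
Partial-fraction decomposition: 1012/(49*(t + 7)) + 165/(7*(t + 7)**2) - 62/(3*(t + 6)) + 2/(147*t).
Integrate each term; A/(t−a) gives A·log|t−a|; A/(t−a)² gives −A/(t−a).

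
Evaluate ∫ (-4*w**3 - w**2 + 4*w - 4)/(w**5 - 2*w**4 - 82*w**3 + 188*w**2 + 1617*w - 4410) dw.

-1397*log(w - 7)/1456 + 509*log(w - 5)/528 - 109*log(w - 3)/720 - 800*log(w + 6)/1287 + 1291*log(w + 7)/1680 + C

Factor the denominator: (w - 7)*(w - 5)*(w - 3)*(w + 6)*(w + 7).
Partial-fraction decomposition: 1291/(1680*(w + 7)) - 800/(1287*(w + 6)) - 109/(720*(w - 3)) + 509/(528*(w - 5)) - 1397/(1456*(w - 7)).
Integrate each term: A/(w−a) contributes A·log|w−a|.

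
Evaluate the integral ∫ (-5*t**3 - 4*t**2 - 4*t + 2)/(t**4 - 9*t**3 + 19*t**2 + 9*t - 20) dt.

-743*log(t - 5)/24 + 398*log(t - 4)/15 - 11*log(t - 1)/24 - 7*log(t + 1)/60 + C

Factor the denominator: (t - 5)*(t - 4)*(t - 1)*(t + 1).
Partial-fraction decomposition: -7/(60*(t + 1)) - 11/(24*(t - 1)) + 398/(15*(t - 4)) - 743/(24*(t - 5)).
Integrate each term: A/(t−a) contributes A·log|t−a|.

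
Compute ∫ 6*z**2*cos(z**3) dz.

Let u = z**3, so du = (3*z**2) dz.
Rewriting, the integral becomes 2·∫ cos(u) du = 2·sin(u).
Substituting back, u = z**3.

2*sin(z**3) + C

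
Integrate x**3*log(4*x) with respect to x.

x**4*(log(x) + 2*log(2))/4 - x**4/16 + C

Use integration by parts with u = log(4*x), dv = x**3 dx.
Then du = 1/x dx and v = x**4/4.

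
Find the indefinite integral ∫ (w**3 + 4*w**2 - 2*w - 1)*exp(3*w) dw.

Use integration by parts with u = w**3 + 4*w**2 - 2*w - 1, dv = exp(3*w) dw, so v = exp(3*w)/3.
Apply parts 3 times (tabular method): alternate signs, differentiate u down to 0, integrate dv up.

(3*w**3 + 9*w**2 - 12*w + 1)*exp(3*w)/9 + C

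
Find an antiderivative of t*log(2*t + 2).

t**2*log(2*t + 2)/2 - t**2/4 + t/2 - log(t + 1)/2 + C

Use integration by parts with u = log(2*t + 2), dv = t dt.
Then du = 2/(2*t + 2) dt and v = t**2/2.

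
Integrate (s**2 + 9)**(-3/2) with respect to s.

Substitute s = 3·tan(θ), so ds = 3·sec(θ)^2 dθ and the radical becomes sqrt(s**2 + 9) = 3·sec(θ) by the Pythagorean identity.
Integrate the resulting trig expression in θ, then back-substitute tan(θ) = s/3, sec(θ) = sqrt(s**2 + 9)/3 (absorbing any constant into C).

s/(9*sqrt(s**2 + 9)) + C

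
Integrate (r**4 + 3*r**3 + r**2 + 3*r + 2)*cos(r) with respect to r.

r**4*sin(r) + 3*r**3*sin(r) + 4*r**3*cos(r) - 11*r**2*sin(r) + 9*r**2*cos(r) - 15*r*sin(r) - 22*r*cos(r) + 24*sin(r) - 15*cos(r) + C

Use integration by parts with u = r**4 + 3*r**3 + r**2 + 3*r + 2, dv = cos(r) dr, so v = sin(r).
Apply parts 4 times (tabular method): alternate signs, differentiate u down to 0, integrate dv up.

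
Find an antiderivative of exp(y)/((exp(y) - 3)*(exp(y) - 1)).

log(exp(y) - 3)/2 - log(exp(y) - 1)/2 + C

Let u = e^y, du = e^y dy.
The integral becomes ∫ du/((u-1)(u-3)); decompose into partial fractions.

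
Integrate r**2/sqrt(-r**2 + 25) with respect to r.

Substitute r = 5·sin(θ), so dr = 5·cos(θ) dθ and the radical becomes sqrt(-r**2 + 25) = 5·cos(θ) by the Pythagorean identity.
Integrate the resulting trig expression in θ, then back-substitute θ = asin(r/5), sin(θ) = r/5, cos(θ) = sqrt(-r**2 + 25)/5 (absorbing any constant into C).

-r*sqrt(-r**2 + 25)/2 + 25*asin(r/5)/2 + C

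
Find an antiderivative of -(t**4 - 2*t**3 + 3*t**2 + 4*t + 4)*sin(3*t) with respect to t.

t**4*cos(3*t)/3 - 4*t**3*sin(3*t)/9 - 2*t**3*cos(3*t)/3 + 2*t**2*sin(3*t)/3 + 5*t**2*cos(3*t)/9 - 10*t*sin(3*t)/27 + 16*t*cos(3*t)/9 - 16*sin(3*t)/27 + 98*cos(3*t)/81 + C

Use integration by parts with u = t**4 - 2*t**3 + 3*t**2 + 4*t + 4, dv = -sin(3*t) dt, so v = cos(3*t)/3.
Apply parts 4 times (tabular method): alternate signs, differentiate u down to 0, integrate dv up.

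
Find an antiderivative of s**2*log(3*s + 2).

Use integration by parts with u = log(3*s + 2), dv = s**2 ds.
Then du = 3/(3*s + 2) ds and v = s**3/3.

s**3*log(3*s + 2)/3 - s**3/9 + s**2/9 - 4*s/27 + 8*log(3*s + 2)/81 + C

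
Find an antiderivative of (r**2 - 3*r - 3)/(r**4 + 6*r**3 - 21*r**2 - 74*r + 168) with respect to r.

Factor the denominator: (r - 3)*(r - 2)*(r + 4)*(r + 7).
Partial-fraction decomposition: -67/(270*(r + 7)) + 25/(126*(r + 4)) + 5/(54*(r - 2)) - 3/(70*(r - 3)).
Integrate each term: A/(r−a) contributes A·log|r−a|.

-3*log(r - 3)/70 + 5*log(r - 2)/54 + 25*log(r + 4)/126 - 67*log(r + 7)/270 + C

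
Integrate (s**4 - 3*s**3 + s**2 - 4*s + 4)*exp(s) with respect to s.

Use integration by parts with u = s**4 - 3*s**3 + s**2 - 4*s + 4, dv = exp(s) ds, so v = exp(s).
Apply parts 4 times (tabular method): alternate signs, differentiate u down to 0, integrate dv up.

(s**4 - 7*s**3 + 22*s**2 - 48*s + 52)*exp(s) + C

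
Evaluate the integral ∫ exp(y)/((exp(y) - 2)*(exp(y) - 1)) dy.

Let u = e^y, du = e^y dy.
The integral becomes ∫ du/((u-2)(u-1)); decompose into partial fractions.

log(exp(y) - 2) - log(exp(y) - 1) + C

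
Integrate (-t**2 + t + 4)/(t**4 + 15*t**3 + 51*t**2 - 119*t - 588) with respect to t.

-log(t - 3)/350 + 16*log(t + 4)/63 - 113*log(t + 7)/450 + 26/(15*t + 105) + C

Factor the denominator: (t - 3)*(t + 4)*(t + 7)**2.
Partial-fraction decomposition: -113/(450*(t + 7)) - 26/(15*(t + 7)**2) + 16/(63*(t + 4)) - 1/(350*(t - 3)).
Integrate each term; A/(t−a) gives A·log|t−a|; A/(t−a)² gives −A/(t−a).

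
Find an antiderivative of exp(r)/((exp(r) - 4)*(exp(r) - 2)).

Let u = e^r, du = e^r dr.
The integral becomes ∫ du/((u-2)(u-4)); decompose into partial fractions.

log(exp(r) - 4)/2 - log(exp(r) - 2)/2 + C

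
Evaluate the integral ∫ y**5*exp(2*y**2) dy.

(2*y**4 - 2*y**2 + 1)*exp(2*y**2)/8 + C

Let u = y², du = 2y dy; rewrite as (1/2)∫ u^2·exp(2u) du.
Now integrate by parts 2 times.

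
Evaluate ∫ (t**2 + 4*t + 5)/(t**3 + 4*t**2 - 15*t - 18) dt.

Factor the denominator: (t - 3)*(t + 1)*(t + 6).
Partial-fraction decomposition: 17/(45*(t + 6)) - 1/(10*(t + 1)) + 13/(18*(t - 3)).
Integrate each term: A/(t−a) contributes A·log|t−a|.

13*log(t - 3)/18 - log(t + 1)/10 + 17*log(t + 6)/45 + C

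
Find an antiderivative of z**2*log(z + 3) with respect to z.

z**3*log(z + 3)/3 - z**3/9 + z**2/2 - 3*z + 9*log(z + 3) + C

Use integration by parts with u = log(z + 3), dv = z**2 dz.
Then du = 1/(z + 3) dz and v = z**3/3.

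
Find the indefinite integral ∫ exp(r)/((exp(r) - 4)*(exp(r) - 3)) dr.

Let u = e^r, du = e^r dr.
The integral becomes ∫ du/((u-4)(u-3)); decompose into partial fractions.

log(exp(r) - 4) - log(exp(r) - 3) + C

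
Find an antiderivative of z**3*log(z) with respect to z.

Use integration by parts with u = log(z), dv = z**3 dz.
Then du = 1/z dz and v = z**4/4.

z**4*log(z)/4 - z**4/16 + C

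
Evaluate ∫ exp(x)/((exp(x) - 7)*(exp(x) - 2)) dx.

Let u = e^x, du = e^x dx.
The integral becomes ∫ du/((u-7)(u-2)); decompose into partial fractions.

log(exp(x) - 7)/5 - log(exp(x) - 2)/5 + C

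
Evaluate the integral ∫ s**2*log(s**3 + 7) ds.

s**3*log(s**3 + 7)/3 - s**3/3 + 7*log(s**3 + 7)/3 + C

Let u = s**3 + 7, so du = (3*s**2) ds.
The integral becomes (1/3)·∫ log(u) du; integrate by parts with u′=log(u), dv′=du.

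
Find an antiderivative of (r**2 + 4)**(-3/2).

Substitute r = 2·tan(θ), so dr = 2·sec(θ)^2 dθ and the radical becomes sqrt(r**2 + 4) = 2·sec(θ) by the Pythagorean identity.
Integrate the resulting trig expression in θ, then back-substitute tan(θ) = r/2, sec(θ) = sqrt(r**2 + 4)/2 (absorbing any constant into C).

r/(4*sqrt(r**2 + 4)) + C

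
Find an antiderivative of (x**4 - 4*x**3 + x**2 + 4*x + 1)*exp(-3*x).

Use integration by parts with u = x**4 - 4*x**3 + x**2 + 4*x + 1, dv = exp(-3*x) dx, so v = -exp(-3*x)/3.
Apply parts 4 times (tabular method): alternate signs, differentiate u down to 0, integrate dv up.

(-27*x**4 + 72*x**3 + 45*x**2 - 78*x - 53)*exp(-3*x)/81 + C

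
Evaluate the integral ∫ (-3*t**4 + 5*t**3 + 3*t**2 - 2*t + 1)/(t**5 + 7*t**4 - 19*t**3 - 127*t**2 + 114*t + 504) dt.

-2361*log(t - 3)/6125 - 71*log(t + 2)/250 + 1031*log(t + 4)/294 - 2189*log(t + 7)/375 + 43/(175*t - 525) + C

Factor the denominator: (t - 3)**2*(t + 2)*(t + 4)*(t + 7).
Partial-fraction decomposition: -2189/(375*(t + 7)) + 1031/(294*(t + 4)) - 71/(250*(t + 2)) - 2361/(6125*(t - 3)) - 43/(175*(t - 3)**2).
Integrate each term; A/(t−a) gives A·log|t−a|; A/(t−a)² gives −A/(t−a).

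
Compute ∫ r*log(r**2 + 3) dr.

r**2*log(r**2 + 3)/2 - r**2/2 + 3*log(r**2 + 3)/2 + C

Let u = r**2 + 3, so du = (2*r) dr.
The integral becomes (1/2)·∫ log(u) du; integrate by parts with u′=log(u), dv′=du.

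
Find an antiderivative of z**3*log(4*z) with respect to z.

Use integration by parts with u = log(4*z), dv = z**3 dz.
Then du = 1/z dz and v = z**4/4.

z**4*(log(z) + 2*log(2))/4 - z**4/16 + C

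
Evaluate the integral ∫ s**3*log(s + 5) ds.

s**4*log(s + 5)/4 - s**4/16 + 5*s**3/12 - 25*s**2/8 + 125*s/4 - 625*log(s + 5)/4 + C

Use integration by parts with u = log(s + 5), dv = s**3 ds.
Then du = 1/(s + 5) ds and v = s**4/4.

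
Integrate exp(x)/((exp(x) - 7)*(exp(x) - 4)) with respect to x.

Let u = e^x, du = e^x dx.
The integral becomes ∫ du/((u-7)(u-4)); decompose into partial fractions.

log(exp(x) - 7)/3 - log(exp(x) - 4)/3 + C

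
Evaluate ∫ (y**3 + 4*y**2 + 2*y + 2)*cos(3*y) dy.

Use integration by parts with u = y**3 + 4*y**2 + 2*y + 2, dv = cos(3*y) dy, so v = sin(3*y)/3.
Apply parts 3 times (tabular method): alternate signs, differentiate u down to 0, integrate dv up.

y**3*sin(3*y)/3 + 4*y**2*sin(3*y)/3 + y**2*cos(3*y)/3 + 4*y*sin(3*y)/9 + 8*y*cos(3*y)/9 + 10*sin(3*y)/27 + 4*cos(3*y)/27 + C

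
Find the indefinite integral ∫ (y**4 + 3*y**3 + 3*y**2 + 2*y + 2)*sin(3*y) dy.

-y**4*cos(3*y)/3 + 4*y**3*sin(3*y)/9 - y**3*cos(3*y) + y**2*sin(3*y) - 5*y**2*cos(3*y)/9 + 10*y*sin(3*y)/27 - 44*cos(3*y)/81 + C

Use integration by parts with u = y**4 + 3*y**3 + 3*y**2 + 2*y + 2, dv = sin(3*y) dy, so v = -cos(3*y)/3.
Apply parts 4 times (tabular method): alternate signs, differentiate u down to 0, integrate dv up.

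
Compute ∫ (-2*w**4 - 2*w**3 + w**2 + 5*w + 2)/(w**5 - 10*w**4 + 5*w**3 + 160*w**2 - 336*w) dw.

-log(w)/168 - 2701*log(w - 7)/462 + 301*log(w - 4)/48 - 95*log(w - 3)/42 - 193*log(w + 4)/1232 + C

Factor the denominator: w*(w - 7)*(w - 4)*(w - 3)*(w + 4).
Partial-fraction decomposition: -193/(1232*(w + 4)) - 95/(42*(w - 3)) + 301/(48*(w - 4)) - 2701/(462*(w - 7)) - 1/(168*w).
Integrate each term: A/(w−a) contributes A·log|w−a|.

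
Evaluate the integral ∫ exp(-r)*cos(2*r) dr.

2*exp(-r)*sin(2*r)/5 - exp(-r)*cos(2*r)/5 + C

Let I denote the integral. Integrate by parts with u = cos(2*r), dv = exp(-r) dr, so v = -exp(-r): I = -exp(-r)*cos(2*r) − 2·∫ exp(-r)*sin(2*r) dr.
Apply parts again with u = sin(2*r), dv = exp(-r) dr: ∫ exp(-r)*sin(2*r) dr = -exp(-r)*sin(2*r) + 2·I. Substituting back brings back I: I = 2*exp(-r)*sin(2*r) - exp(-r)*cos(2*r) − 4·I.
Solving for I: (1 + 4)·I equals the remaining terms, so I = (1/5)·(2*exp(-r)*sin(2*r) - exp(-r)*cos(2*r)).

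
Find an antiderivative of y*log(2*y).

Use integration by parts with u = log(2*y), dv = y dy.
Then du = 1/y dy and v = y**2/2.

y**2*(log(y) + log(2))/2 - y**2/4 + C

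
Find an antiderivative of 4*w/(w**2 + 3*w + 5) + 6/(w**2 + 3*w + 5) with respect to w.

Let u = w**2 + 3*w + 5, so du = (2*w + 3) dw.
Rewriting, the integral becomes 2·∫ 1/u du = 2·log(u).
Substituting back, u = w**2 + 3*w + 5.

2*log(w**2 + 3*w + 5) + C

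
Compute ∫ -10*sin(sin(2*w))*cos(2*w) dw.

5*cos(sin(2*w)) + C

Let u = sin(2*w), so du = (2*cos(2*w)) dw.
Rewriting, the integral becomes -5·∫ sin(u) du = -5·-cos(u).
Substituting back, u = sin(2*w).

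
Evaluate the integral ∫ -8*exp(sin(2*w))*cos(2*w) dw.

-4*exp(sin(2*w)) + C

Let u = sin(2*w), so du = (2*cos(2*w)) dw.
Rewriting, the integral becomes -4·∫ e^u du = -4·e^u.
Substituting back, u = sin(2*w).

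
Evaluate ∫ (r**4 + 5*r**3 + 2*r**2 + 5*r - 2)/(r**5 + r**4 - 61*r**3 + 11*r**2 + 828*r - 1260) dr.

Factor the denominator: (r - 6)*(r - 3)*(r - 2)*(r + 5)*(r + 7).
Partial-fraction decomposition: 83/(260*(r + 7)) - 23/(1232*(r + 5)) + 2/(7*(r - 2)) - 247/(240*(r - 3)) + 619/(429*(r - 6)).
Integrate each term: A/(r−a) contributes A·log|r−a|.

619*log(r - 6)/429 - 247*log(r - 3)/240 + 2*log(r - 2)/7 - 23*log(r + 5)/1232 + 83*log(r + 7)/260 + C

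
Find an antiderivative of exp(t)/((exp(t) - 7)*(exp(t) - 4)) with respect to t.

Let u = e^t, du = e^t dt.
The integral becomes ∫ du/((u-4)(u-7)); decompose into partial fractions.

log(exp(t) - 7)/3 - log(exp(t) - 4)/3 + C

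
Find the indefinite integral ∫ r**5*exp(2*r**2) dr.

(2*r**4 - 2*r**2 + 1)*exp(2*r**2)/8 + C

Let u = r², du = 2r dr; rewrite as (1/2)∫ u^2·exp(2u) du.
Now integrate by parts 2 times.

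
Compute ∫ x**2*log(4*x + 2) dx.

Use integration by parts with u = log(4*x + 2), dv = x**2 dx.
Then du = 4/(4*x + 2) dx and v = x**3/3.

x**3*log(4*x + 2)/3 - x**3/9 + x**2/12 - x/12 + log(2*x + 1)/24 + C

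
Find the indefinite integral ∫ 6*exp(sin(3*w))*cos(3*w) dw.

Let u = sin(3*w), so du = (3*cos(3*w)) dw.
Rewriting, the integral becomes 2·∫ e^u du = 2·e^u.
Substituting back, u = sin(3*w).

2*exp(sin(3*w)) + C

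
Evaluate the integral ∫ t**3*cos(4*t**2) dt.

Let u = t², du = 2t dt; rewrite as (1/2)∫ u^1·cos(4u) du.
Now integrate by parts 1 time.

t**2*sin(4*t**2)/8 + cos(4*t**2)/32 + C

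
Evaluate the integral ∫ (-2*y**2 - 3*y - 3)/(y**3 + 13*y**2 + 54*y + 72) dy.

Factor the denominator: (y + 3)*(y + 4)*(y + 6).
Partial-fraction decomposition: -19/(2*(y + 6)) + 23/(2*(y + 4)) - 4/(y + 3).
Integrate each term: A/(y−a) contributes A·log|y−a|.

-4*log(y + 3) + 23*log(y + 4)/2 - 19*log(y + 6)/2 + C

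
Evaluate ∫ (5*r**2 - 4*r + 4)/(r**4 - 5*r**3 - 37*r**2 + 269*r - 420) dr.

109*log(r - 5)/24 - 68*log(r - 4)/11 + 37*log(r - 3)/20 - 277*log(r + 7)/1320 + C

Factor the denominator: (r - 5)*(r - 4)*(r - 3)*(r + 7).
Partial-fraction decomposition: -277/(1320*(r + 7)) + 37/(20*(r - 3)) - 68/(11*(r - 4)) + 109/(24*(r - 5)).
Integrate each term: A/(r−a) contributes A·log|r−a|.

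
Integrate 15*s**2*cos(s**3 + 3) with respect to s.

Let u = s**3 + 3, so du = (3*s**2) ds.
Rewriting, the integral becomes 5·∫ cos(u) du = 5·sin(u).
Substituting back, u = s**3 + 3.

5*sin(s**3 + 3) + C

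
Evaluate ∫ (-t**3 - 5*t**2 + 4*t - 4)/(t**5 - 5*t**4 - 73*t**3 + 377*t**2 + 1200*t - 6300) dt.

Factor the denominator: (t - 6)**2*(t - 5)*(t + 5)*(t + 7).
Partial-fraction decomposition: 11/(676*(t + 7)) + 6/(605*(t + 5)) - 39/(20*(t - 5)) + 39340/(20449*(t - 6)) - 376/(143*(t - 6)**2).
Integrate each term; A/(t−a) gives A·log|t−a|; A/(t−a)² gives −A/(t−a).

39340*log(t - 6)/20449 - 39*log(t - 5)/20 + 6*log(t + 5)/605 + 11*log(t + 7)/676 + 376/(143*t - 858) + C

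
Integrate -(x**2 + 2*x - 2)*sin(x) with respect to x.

x**2*cos(x) - 2*x*sin(x) + 2*x*cos(x) - 2*sin(x) - 4*cos(x) + C

Use integration by parts with u = x**2 + 2*x - 2, dv = -sin(x) dx, so v = cos(x).
Apply parts 2 times (tabular method): alternate signs, differentiate u down to 0, integrate dv up.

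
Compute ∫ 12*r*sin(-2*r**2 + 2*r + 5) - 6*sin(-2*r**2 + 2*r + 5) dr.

Let u = 2*r**2 - 2*r - 5, so du = (4*r - 2) dr.
Rewriting, the integral becomes -3·∫ sin(u) du = -3·-cos(u).
Substituting back, u = 2*r**2 - 2*r - 5.

3*cos(-2*r**2 + 2*r + 5) + C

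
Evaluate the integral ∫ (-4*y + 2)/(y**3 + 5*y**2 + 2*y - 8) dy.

Factor the denominator: (y - 1)*(y + 2)*(y + 4).
Partial-fraction decomposition: 9/(5*(y + 4)) - 5/(3*(y + 2)) - 2/(15*(y - 1)).
Integrate each term: A/(y−a) contributes A·log|y−a|.

-2*log(y - 1)/15 - 5*log(y + 2)/3 + 9*log(y + 4)/5 + C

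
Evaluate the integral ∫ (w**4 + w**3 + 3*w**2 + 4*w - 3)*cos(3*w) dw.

w**4*sin(3*w)/3 + w**3*sin(3*w)/3 + 4*w**3*cos(3*w)/9 + 5*w**2*sin(3*w)/9 + w**2*cos(3*w)/3 + 10*w*sin(3*w)/9 + 10*w*cos(3*w)/27 - 91*sin(3*w)/81 + 10*cos(3*w)/27 + C

Use integration by parts with u = w**4 + w**3 + 3*w**2 + 4*w - 3, dv = cos(3*w) dw, so v = sin(3*w)/3.
Apply parts 4 times (tabular method): alternate signs, differentiate u down to 0, integrate dv up.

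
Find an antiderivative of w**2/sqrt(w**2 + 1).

w*sqrt(w**2 + 1)/2 - log(w + sqrt(w**2 + 1))/2 + C

Substitute w = tan(θ), so dw = sec(θ)^2 dθ and the radical becomes sqrt(w**2 + 1) = sec(θ) by the Pythagorean identity.
Integrate the resulting trig expression in θ, then back-substitute tan(θ) = w, sec(θ) = sqrt(w**2 + 1) (absorbing any constant into C).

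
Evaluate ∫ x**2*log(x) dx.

Use integration by parts with u = log(x), dv = x**2 dx.
Then du = 1/x dx and v = x**3/3.

x**3*log(x)/3 - x**3/9 + C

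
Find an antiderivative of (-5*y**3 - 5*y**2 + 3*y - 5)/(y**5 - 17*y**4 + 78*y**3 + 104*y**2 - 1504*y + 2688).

Factor the denominator: (y - 7)*(y - 6)*(y - 4)**2*(y + 4).
Partial-fraction decomposition: 223/(7040*(y + 4)) - 1481/(128*(y - 4)) - 131/(16*(y - 4)**2) + 1247/(40*(y - 6)) - 216/(11*(y - 7)).
Integrate each term; A/(y−a) gives A·log|y−a|; A/(y−a)² gives −A/(y−a).

-216*log(y - 7)/11 + 1247*log(y - 6)/40 - 1481*log(y - 4)/128 + 223*log(y + 4)/7040 + 131/(16*y - 64) + C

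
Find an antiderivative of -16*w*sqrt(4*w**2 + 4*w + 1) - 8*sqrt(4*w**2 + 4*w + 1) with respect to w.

-4*(4*w**2 + 4*w + 1)**(3/2)/3 + C

Let u = 4*w**2 + 4*w + 1, so du = (8*w + 4) dw.
Rewriting, the integral becomes -2·∫ √u du = -2·(2/3)u^(3/2).
Substituting back, u = 4*w**2 + 4*w + 1.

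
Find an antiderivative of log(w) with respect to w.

w*log(w) - w + C

Use integration by parts with u = log(w), dv = dw.
Then du = 1/w dw and v = w.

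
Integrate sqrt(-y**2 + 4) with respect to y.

y*sqrt(-y**2 + 4)/2 + 2*asin(y/2) + C

Substitute y = 2·sin(θ), so dy = 2·cos(θ) dθ and the radical becomes sqrt(-y**2 + 4) = 2·cos(θ) by the Pythagorean identity.
Integrate the resulting trig expression in θ, then back-substitute θ = asin(y/2), sin(θ) = y/2, cos(θ) = sqrt(-y**2 + 4)/2 (absorbing any constant into C).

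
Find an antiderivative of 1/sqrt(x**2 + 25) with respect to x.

log(x + sqrt(x**2 + 25)) + C

Substitute x = 5·tan(θ), so dx = 5·sec(θ)^2 dθ and the radical becomes sqrt(x**2 + 25) = 5·sec(θ) by the Pythagorean identity.
Integrate the resulting trig expression in θ, then back-substitute tan(θ) = x/5, sec(θ) = sqrt(x**2 + 25)/5 (absorbing any constant into C).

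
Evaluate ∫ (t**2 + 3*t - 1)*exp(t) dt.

Use integration by parts with u = t**2 + 3*t - 1, dv = exp(t) dt, so v = exp(t).
Apply parts 2 times (tabular method): alternate signs, differentiate u down to 0, integrate dv up.

(t**2 + t - 2)*exp(t) + C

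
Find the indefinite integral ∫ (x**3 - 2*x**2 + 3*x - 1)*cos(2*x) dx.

Use integration by parts with u = x**3 - 2*x**2 + 3*x - 1, dv = cos(2*x) dx, so v = sin(2*x)/2.
Apply parts 3 times (tabular method): alternate signs, differentiate u down to 0, integrate dv up.

x**3*sin(2*x)/2 - x**2*sin(2*x) + 3*x**2*cos(2*x)/4 + 3*x*sin(2*x)/4 - x*cos(2*x) + 3*cos(2*x)/8 + C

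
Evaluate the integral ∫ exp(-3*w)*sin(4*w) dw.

-3*exp(-3*w)*sin(4*w)/25 - 4*exp(-3*w)*cos(4*w)/25 + C

Let I denote the integral. Integrate by parts with u = sin(4*w), dv = exp(-3*w) dw, so v = -exp(-3*w)/3: I = -exp(-3*w)*sin(4*w)/3 + (4/3)·∫ exp(-3*w)*cos(4*w) dw.
Apply parts again with u = cos(4*w), dv = exp(-3*w) dw: ∫ exp(-3*w)*cos(4*w) dw = -exp(-3*w)*cos(4*w)/3 − (4/3)·I. Substituting back brings back I: I = -exp(-3*w)*sin(4*w)/3 - 4*exp(-3*w)*cos(4*w)/9 − (16/9)·I.
Solving for I: (1 + 16/9)·I equals the remaining terms, so I = (9/25)·(-exp(-3*w)*sin(4*w)/3 - 4*exp(-3*w)*cos(4*w)/9).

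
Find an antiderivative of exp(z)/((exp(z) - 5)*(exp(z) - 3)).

Let u = e^z, du = e^z dz.
The integral becomes ∫ du/((u-3)(u-5)); decompose into partial fractions.

log(exp(z) - 5)/2 - log(exp(z) - 3)/2 + C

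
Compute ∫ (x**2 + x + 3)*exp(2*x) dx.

(x**2 + 3)*exp(2*x)/2 + C

Use integration by parts with u = x**2 + x + 3, dv = exp(2*x) dx, so v = exp(2*x)/2.
Apply parts 2 times (tabular method): alternate signs, differentiate u down to 0, integrate dv up.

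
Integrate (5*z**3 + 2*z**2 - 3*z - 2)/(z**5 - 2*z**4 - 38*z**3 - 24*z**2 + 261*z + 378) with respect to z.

Factor the denominator: (z - 7)*(z - 3)*(z + 2)*(z + 3)**2.
Partial-fraction decomposition: 29/(90*(z + 3)) + 11/(6*(z + 3)**2) - 28/(45*(z + 2)) - 71/(360*(z - 3)) + 179/(360*(z - 7)).
Integrate each term; A/(z−a) gives A·log|z−a|; A/(z−a)² gives −A/(z−a).

179*log(z - 7)/360 - 71*log(z - 3)/360 - 28*log(z + 2)/45 + 29*log(z + 3)/90 - 11/(6*z + 18) + C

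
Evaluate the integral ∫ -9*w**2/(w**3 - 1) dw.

Let u = w**3 - 1, so du = (3*w**2) dw.
Rewriting, the integral becomes -3·∫ 1/u du = -3·log(u).
Substituting back, u = w**3 - 1.

-3*log(w**3 - 1) + C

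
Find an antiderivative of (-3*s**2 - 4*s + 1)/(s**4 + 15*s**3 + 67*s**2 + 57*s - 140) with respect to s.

Factor the denominator: (s - 1)*(s + 4)*(s + 5)*(s + 7).
Partial-fraction decomposition: 59/(24*(s + 7)) - 9/(2*(s + 5)) + 31/(15*(s + 4)) - 1/(40*(s - 1)).
Integrate each term: A/(s−a) contributes A·log|s−a|.

-log(s - 1)/40 + 31*log(s + 4)/15 - 9*log(s + 5)/2 + 59*log(s + 7)/24 + C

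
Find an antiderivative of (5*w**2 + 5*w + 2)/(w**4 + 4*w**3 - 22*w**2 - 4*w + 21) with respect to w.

31*log(w - 3)/40 - 3*log(w - 1)/8 + log(w + 1)/24 - 53*log(w + 7)/120 + C

Factor the denominator: (w - 3)*(w - 1)*(w + 1)*(w + 7).
Partial-fraction decomposition: -53/(120*(w + 7)) + 1/(24*(w + 1)) - 3/(8*(w - 1)) + 31/(40*(w - 3)).
Integrate each term: A/(w−a) contributes A·log|w−a|.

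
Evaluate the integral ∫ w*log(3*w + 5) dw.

Use integration by parts with u = log(3*w + 5), dv = w dw.
Then du = 3/(3*w + 5) dw and v = w**2/2.

w**2*log(3*w + 5)/2 - w**2/4 + 5*w/6 - 25*log(3*w + 5)/18 + C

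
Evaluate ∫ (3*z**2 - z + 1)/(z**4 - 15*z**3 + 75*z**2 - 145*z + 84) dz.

47*log(z - 7)/24 - 5*log(z - 4) + 25*log(z - 3)/8 - log(z - 1)/12 + C

Factor the denominator: (z - 7)*(z - 4)*(z - 3)*(z - 1).
Partial-fraction decomposition: -1/(12*(z - 1)) + 25/(8*(z - 3)) - 5/(z - 4) + 47/(24*(z - 7)).
Integrate each term: A/(z−a) contributes A·log|z−a|.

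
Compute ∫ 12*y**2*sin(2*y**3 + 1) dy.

-2*cos(2*y**3 + 1) + C

Let u = 2*y**3 + 1, so du = (6*y**2) dy.
Rewriting, the integral becomes 2·∫ sin(u) du = 2·-cos(u).
Substituting back, u = 2*y**3 + 1.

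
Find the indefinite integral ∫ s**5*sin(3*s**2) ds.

-s**4*cos(3*s**2)/6 + s**2*sin(3*s**2)/9 + cos(3*s**2)/27 + C

Let u = s², du = 2s ds; rewrite as (1/2)∫ u^2·sin(3u) du.
Now integrate by parts 2 times.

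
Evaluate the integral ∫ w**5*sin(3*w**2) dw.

-w**4*cos(3*w**2)/6 + w**2*sin(3*w**2)/9 + cos(3*w**2)/27 + C

Let u = w², du = 2w dw; rewrite as (1/2)∫ u^2·sin(3u) du.
Now integrate by parts 2 times.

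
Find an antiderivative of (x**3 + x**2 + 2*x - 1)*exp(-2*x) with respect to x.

(-4*x**3 - 10*x**2 - 18*x - 5)*exp(-2*x)/8 + C

Use integration by parts with u = x**3 + x**2 + 2*x - 1, dv = exp(-2*x) dx, so v = -exp(-2*x)/2.
Apply parts 3 times (tabular method): alternate signs, differentiate u down to 0, integrate dv up.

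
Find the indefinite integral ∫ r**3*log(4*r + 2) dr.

r**4*log(4*r + 2)/4 - r**4/16 + r**3/24 - r**2/32 + r/32 - log(2*r + 1)/64 + C

Use integration by parts with u = log(4*r + 2), dv = r**3 dr.
Then du = 4/(4*r + 2) dr and v = r**4/4.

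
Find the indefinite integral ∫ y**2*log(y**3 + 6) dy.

y**3*log(y**3 + 6)/3 - y**3/3 + 2*log(y**3 + 6) + C

Let u = y**3 + 6, so du = (3*y**2) dy.
The integral becomes (1/3)·∫ log(u) du; integrate by parts with u′=log(u), dv′=du.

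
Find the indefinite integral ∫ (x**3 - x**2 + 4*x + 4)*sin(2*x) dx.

Use integration by parts with u = x**3 - x**2 + 4*x + 4, dv = sin(2*x) dx, so v = -cos(2*x)/2.
Apply parts 3 times (tabular method): alternate signs, differentiate u down to 0, integrate dv up.

-x**3*cos(2*x)/2 + 3*x**2*sin(2*x)/4 + x**2*cos(2*x)/2 - x*sin(2*x)/2 - 5*x*cos(2*x)/4 + 5*sin(2*x)/8 - 9*cos(2*x)/4 + C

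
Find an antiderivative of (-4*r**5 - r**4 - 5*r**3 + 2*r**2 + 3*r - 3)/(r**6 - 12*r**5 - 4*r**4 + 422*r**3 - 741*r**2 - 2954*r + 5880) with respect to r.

14261*log(r - 7)/27000 - 4631*log(r - 4)/1134 + 173*log(r - 2)/1750 + 129*log(r + 3)/875 - 3133*log(r + 5)/4536 + 17807/(450*r - 3150) + C

Factor the denominator: (r - 7)**2*(r - 4)*(r - 2)*(r + 3)*(r + 5).
Partial-fraction decomposition: -3133/(4536*(r + 5)) + 129/(875*(r + 3)) + 173/(1750*(r - 2)) - 4631/(1134*(r - 4)) + 14261/(27000*(r - 7)) - 17807/(450*(r - 7)**2).
Integrate each term; A/(r−a) gives A·log|r−a|; A/(r−a)² gives −A/(r−a).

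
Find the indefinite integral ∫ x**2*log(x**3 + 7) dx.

Let u = x**3 + 7, so du = (3*x**2) dx.
The integral becomes (1/3)·∫ log(u) du; integrate by parts with u′=log(u), dv′=du.

x**3*log(x**3 + 7)/3 - x**3/3 + 7*log(x**3 + 7)/3 + C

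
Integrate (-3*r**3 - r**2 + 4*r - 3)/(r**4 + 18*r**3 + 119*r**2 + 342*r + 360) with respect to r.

19*log(r + 3)/2 - 157*log(r + 4)/2 + 327*log(r + 5)/2 - 195*log(r + 6)/2 + C

Factor the denominator: (r + 3)*(r + 4)*(r + 5)*(r + 6).
Partial-fraction decomposition: -195/(2*(r + 6)) + 327/(2*(r + 5)) - 157/(2*(r + 4)) + 19/(2*(r + 3)).
Integrate each term: A/(r−a) contributes A·log|r−a|.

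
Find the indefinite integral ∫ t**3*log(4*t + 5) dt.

Use integration by parts with u = log(4*t + 5), dv = t**3 dt.
Then du = 4/(4*t + 5) dt and v = t**4/4.

t**4*log(4*t + 5)/4 - t**4/16 + 5*t**3/48 - 25*t**2/128 + 125*t/256 - 625*log(4*t + 5)/1024 + C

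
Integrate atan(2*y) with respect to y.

y*atan(2*y) - log(4*y**2 + 1)/4 + C

Use integration by parts with u = arctan(2*y), dv = dy.
Then du = 2/(4*y**2 + 1) dy.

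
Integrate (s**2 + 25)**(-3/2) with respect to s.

Substitute s = 5·tan(θ), so ds = 5·sec(θ)^2 dθ and the radical becomes sqrt(s**2 + 25) = 5·sec(θ) by the Pythagorean identity.
Integrate the resulting trig expression in θ, then back-substitute tan(θ) = s/5, sec(θ) = sqrt(s**2 + 25)/5 (absorbing any constant into C).

s/(25*sqrt(s**2 + 25)) + C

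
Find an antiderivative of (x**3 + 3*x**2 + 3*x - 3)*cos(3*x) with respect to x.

Use integration by parts with u = x**3 + 3*x**2 + 3*x - 3, dv = cos(3*x) dx, so v = sin(3*x)/3.
Apply parts 3 times (tabular method): alternate signs, differentiate u down to 0, integrate dv up.

x**3*sin(3*x)/3 + x**2*sin(3*x) + x**2*cos(3*x)/3 + 7*x*sin(3*x)/9 + 2*x*cos(3*x)/3 - 11*sin(3*x)/9 + 7*cos(3*x)/27 + C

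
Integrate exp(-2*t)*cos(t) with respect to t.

Let I denote the integral. Integrate by parts with u = cos(t), dv = exp(-2*t) dt, so v = -exp(-2*t)/2: I = -exp(-2*t)*cos(t)/2 − (1/2)·∫ exp(-2*t)*sin(t) dt.
Apply parts again with u = sin(t), dv = exp(-2*t) dt: ∫ exp(-2*t)*sin(t) dt = -exp(-2*t)*sin(t)/2 + (1/2)·I. Substituting back brings back I: I = exp(-2*t)*sin(t)/4 - exp(-2*t)*cos(t)/2 − (1/4)·I.
Solving for I: (1 + 1/4)·I equals the remaining terms, so I = (4/5)·(exp(-2*t)*sin(t)/4 - exp(-2*t)*cos(t)/2).

exp(-2*t)*sin(t)/5 - 2*exp(-2*t)*cos(t)/5 + C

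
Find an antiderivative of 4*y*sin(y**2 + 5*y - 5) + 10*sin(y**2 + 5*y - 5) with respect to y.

Let u = y**2 + 5*y - 5, so du = (2*y + 5) dy.
Rewriting, the integral becomes 2·∫ sin(u) du = 2·-cos(u).
Substituting back, u = y**2 + 5*y - 5.

-2*cos(y**2 + 5*y - 5) + C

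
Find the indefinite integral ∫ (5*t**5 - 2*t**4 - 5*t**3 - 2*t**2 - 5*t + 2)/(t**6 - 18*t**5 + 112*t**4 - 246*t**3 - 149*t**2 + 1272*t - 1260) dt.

77387*log(t - 7)/1440 - 4559*log(t - 5)/56 + 25157*log(t - 3)/800 + 6*log(t - 2)/5 + 37*log(t + 2)/1575 - 887/(40*t - 120) + C

Factor the denominator: (t - 7)*(t - 5)*(t - 3)**2*(t - 2)*(t + 2).
Partial-fraction decomposition: 37/(1575*(t + 2)) + 6/(5*(t - 2)) + 25157/(800*(t - 3)) + 887/(40*(t - 3)**2) - 4559/(56*(t - 5)) + 77387/(1440*(t - 7)).
Integrate each term; A/(t−a) gives A·log|t−a|; A/(t−a)² gives −A/(t−a).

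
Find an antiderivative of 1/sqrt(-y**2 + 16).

asin(y/4) + C

Substitute y = 4·sin(θ), so dy = 4·cos(θ) dθ and the radical becomes sqrt(-y**2 + 16) = 4·cos(θ) by the Pythagorean identity.
Integrate the resulting trig expression in θ, then back-substitute θ = asin(y/4), sin(θ) = y/4, cos(θ) = sqrt(-y**2 + 16)/4 (absorbing any constant into C).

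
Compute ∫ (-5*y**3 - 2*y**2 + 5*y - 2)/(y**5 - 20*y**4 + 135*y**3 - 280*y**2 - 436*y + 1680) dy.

-890*log(y - 7)/27 + 281*log(y - 6)/4 - 326*log(y - 5)/7 + 167*log(y - 4)/18 + 5*log(y + 2)/756 + C

Factor the denominator: (y - 7)*(y - 6)*(y - 5)*(y - 4)*(y + 2).
Partial-fraction decomposition: 5/(756*(y + 2)) + 167/(18*(y - 4)) - 326/(7*(y - 5)) + 281/(4*(y - 6)) - 890/(27*(y - 7)).
Integrate each term: A/(y−a) contributes A·log|y−a|.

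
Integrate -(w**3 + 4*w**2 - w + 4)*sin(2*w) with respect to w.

w**3*cos(2*w)/2 - 3*w**2*sin(2*w)/4 + 2*w**2*cos(2*w) - 2*w*sin(2*w) - 5*w*cos(2*w)/4 + 5*sin(2*w)/8 + cos(2*w) + C

Use integration by parts with u = w**3 + 4*w**2 - w + 4, dv = -sin(2*w) dw, so v = cos(2*w)/2.
Apply parts 3 times (tabular method): alternate signs, differentiate u down to 0, integrate dv up.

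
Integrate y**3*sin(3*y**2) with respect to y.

Let u = y², du = 2y dy; rewrite as (1/2)∫ u^1·sin(3u) du.
Now integrate by parts 1 time.

-y**2*cos(3*y**2)/6 + sin(3*y**2)/18 + C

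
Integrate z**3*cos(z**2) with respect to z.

Let u = z², du = 2z dz; rewrite as (1/2)∫ u^1·cos(1u) du.
Now integrate by parts 1 time.

z**2*sin(z**2)/2 + cos(z**2)/2 + C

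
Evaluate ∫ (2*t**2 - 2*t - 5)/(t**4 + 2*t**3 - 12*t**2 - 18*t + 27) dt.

7*log(t - 3)/72 + 5*log(t - 1)/32 - 73*log(t + 3)/288 - 19/(24*t + 72) + C

Factor the denominator: (t - 3)*(t - 1)*(t + 3)**2.
Partial-fraction decomposition: -73/(288*(t + 3)) + 19/(24*(t + 3)**2) + 5/(32*(t - 1)) + 7/(72*(t - 3)).
Integrate each term; A/(t−a) gives A·log|t−a|; A/(t−a)² gives −A/(t−a).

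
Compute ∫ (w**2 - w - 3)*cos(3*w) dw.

w**2*sin(3*w)/3 - w*sin(3*w)/3 + 2*w*cos(3*w)/9 - 29*sin(3*w)/27 - cos(3*w)/9 + C

Use integration by parts with u = w**2 - w - 3, dv = cos(3*w) dw, so v = sin(3*w)/3.
Apply parts 2 times (tabular method): alternate signs, differentiate u down to 0, integrate dv up.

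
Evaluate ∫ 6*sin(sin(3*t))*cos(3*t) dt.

-2*cos(sin(3*t)) + C

Let u = sin(3*t), so du = (3*cos(3*t)) dt.
Rewriting, the integral becomes 2·∫ sin(u) du = 2·-cos(u).
Substituting back, u = sin(3*t).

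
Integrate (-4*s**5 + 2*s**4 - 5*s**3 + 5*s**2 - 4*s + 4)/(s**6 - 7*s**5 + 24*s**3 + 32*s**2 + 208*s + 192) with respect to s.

Factor the denominator: (s - 6)*(s - 4)*(s + 1)*(s + 2)*(s**2 + 4).
Partial-fraction decomposition: -(4*s + 11)/(25*(s**2 + 4)) - 29/(48*(s + 2)) + 24/(175*(s + 1)) + 959/(300*(s - 4)) - 3679/(560*(s - 6)).
Integrate each term; A/(s−a) gives A·log|s−a|; the (Bs+D)/(s²+p²) term gives a log and an atan.

-3679*log(s - 6)/560 + 959*log(s - 4)/300 + 24*log(s + 1)/175 - 29*log(s + 2)/48 - 2*log(s**2 + 4)/25 - 11*atan(s/2)/50 + C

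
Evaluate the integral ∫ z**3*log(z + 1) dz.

z**4*log(z + 1)/4 - z**4/16 + z**3/12 - z**2/8 + z/4 - log(z + 1)/4 + C

Use integration by parts with u = log(z + 1), dv = z**3 dz.
Then du = 1/(z + 1) dz and v = z**4/4.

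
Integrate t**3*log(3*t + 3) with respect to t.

Use integration by parts with u = log(3*t + 3), dv = t**3 dt.
Then du = 3/(3*t + 3) dt and v = t**4/4.

t**4*log(3*t + 3)/4 - t**4/16 + t**3/12 - t**2/8 + t/4 - log(t + 1)/4 + C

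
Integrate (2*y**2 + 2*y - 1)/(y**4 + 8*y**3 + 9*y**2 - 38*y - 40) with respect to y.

Factor the denominator: (y - 2)*(y + 1)*(y + 4)*(y + 5).
Partial-fraction decomposition: -39/(28*(y + 5)) + 23/(18*(y + 4)) + 1/(36*(y + 1)) + 11/(126*(y - 2)).
Integrate each term: A/(y−a) contributes A·log|y−a|.

11*log(y - 2)/126 + log(y + 1)/36 + 23*log(y + 4)/18 - 39*log(y + 5)/28 + C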